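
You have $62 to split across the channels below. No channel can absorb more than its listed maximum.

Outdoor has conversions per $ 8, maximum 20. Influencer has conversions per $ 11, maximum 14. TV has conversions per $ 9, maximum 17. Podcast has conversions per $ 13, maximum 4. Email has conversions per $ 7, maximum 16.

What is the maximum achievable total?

568

Rank by conversions per $: Podcast 13 > Influencer 11 > TV 9 > Outdoor 8 > Email 7.
Give Podcast 4 to hit its cap of 4 — 58 left.
Give Influencer 14 to hit its cap of 14 — 44 left.
TV takes 17 to reach its cap of 17 — 27 left.
Outdoor: +20 to 20 (cap) — 7 left.
Email: +7 (room for 16) → 7. Pool exhausted.
Total = 8×20 + 11×14 + 9×17 + 13×4 + 7×7 = 568.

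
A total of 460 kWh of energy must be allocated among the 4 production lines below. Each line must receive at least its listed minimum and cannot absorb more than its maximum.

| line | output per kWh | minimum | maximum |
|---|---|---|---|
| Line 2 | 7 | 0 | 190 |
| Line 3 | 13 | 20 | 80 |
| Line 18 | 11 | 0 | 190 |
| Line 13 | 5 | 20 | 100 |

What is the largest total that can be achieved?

4420

Meeting every minimum uses 0+20+0+20 = 40 kWh, leaving 420.
Order the production lines by output per kWh: Line 3 13 > Line 18 11 > Line 2 7 > Line 13 5.
Give Line 3 60 more to hit its cap of 80 ; 360 left.
Line 18: +190 to 190 (cap) ; 170 left.
Only 170 left; Line 2 takes them to reach 170.
Total = 7×170 + 13×80 + 11×190 + 5×20 = 4420.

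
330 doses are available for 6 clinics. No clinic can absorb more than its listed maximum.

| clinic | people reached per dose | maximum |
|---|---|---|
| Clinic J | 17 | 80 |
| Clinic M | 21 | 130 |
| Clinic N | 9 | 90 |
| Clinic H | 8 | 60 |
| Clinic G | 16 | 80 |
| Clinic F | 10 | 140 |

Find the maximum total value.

Order the clinics by people reached per dose: Clinic M 21 > Clinic J 17 > Clinic G 16 > Clinic F 10 > Clinic N 9 > Clinic H 8.
Clinic M takes 130 to reach its cap of 130 → 200 left.
Clinic J: +80 to 80 (cap) → 120 left.
Clinic G: +80 to 80 (cap) → 40 left.
Clinic F has room for 140 but only 40 remain, so it gets 40.
Total = 17×80 + 21×130 + 16×80 + 10×40 = 5770.

5770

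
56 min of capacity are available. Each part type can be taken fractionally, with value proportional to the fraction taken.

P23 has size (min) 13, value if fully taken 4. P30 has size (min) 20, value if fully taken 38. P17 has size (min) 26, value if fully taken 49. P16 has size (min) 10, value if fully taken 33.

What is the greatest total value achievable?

Sort by value density: P16 33/10≈3.3, P30 38/20≈1.9, P17 49/26≈1.88, P23 4/13≈0.308.
P16: take in full, 10 min for value 33 → 46 left.
All 20 min of P30 fit (value 38) → 26 remain.
P17: take in full, 26 min for value 49 → 0 left.
Total value = 120.

120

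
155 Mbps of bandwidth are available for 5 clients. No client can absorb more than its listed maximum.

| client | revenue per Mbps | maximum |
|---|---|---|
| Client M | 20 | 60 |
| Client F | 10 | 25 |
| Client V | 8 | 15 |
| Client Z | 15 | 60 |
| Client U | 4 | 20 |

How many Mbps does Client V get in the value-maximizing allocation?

Order the clients by revenue per Mbps: Client M 20 > Client Z 15 > Client F 10 > Client V 8 > Client U 4.
Client M takes 60 to reach its cap of 60 ; 95 left.
Client Z: +60 to 60 (cap) ; 35 left.
Client F: +25 to 25 (cap) ; 10 left.
Only 10 left; Client V takes them to reach 10.

10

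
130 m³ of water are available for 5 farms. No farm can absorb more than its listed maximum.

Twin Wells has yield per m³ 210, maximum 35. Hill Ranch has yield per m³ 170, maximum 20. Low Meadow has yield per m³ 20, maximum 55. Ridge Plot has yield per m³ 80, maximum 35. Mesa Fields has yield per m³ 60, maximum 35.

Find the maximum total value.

Highest yield per m³ first: Twin Wells 210 > Hill Ranch 170 > Ridge Plot 80 > Mesa Fields 60 > Low Meadow 20.
Twin Wells takes 35 to reach its cap of 35 — 95 left.
Hill Ranch takes 20 to reach its cap of 20 — 75 left.
Ridge Plot takes 35 to reach its cap of 35 — 40 left.
Mesa Fields takes 35 to reach its cap of 35 — 5 left.
Only 5 left; Low Meadow takes them to reach 5.
Total = 210×35 + 170×20 + 20×5 + 80×35 + 60×35 = 15750.

15750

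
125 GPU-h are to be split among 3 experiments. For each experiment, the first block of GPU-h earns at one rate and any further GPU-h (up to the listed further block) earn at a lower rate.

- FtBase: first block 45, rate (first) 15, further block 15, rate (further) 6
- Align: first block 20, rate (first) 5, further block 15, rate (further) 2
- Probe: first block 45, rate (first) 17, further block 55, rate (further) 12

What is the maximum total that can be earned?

Rank every tier by rate: Probe/first 17 > FtBase/first 15 > Probe/second 12 > FtBase/second 6 > Align/first 5 > Align/second 2.
Probe first at 17: fill all 45 — 80 left.
FtBase first at 15: fill all 45 — 35 left.
35 remain; put them into Probe second at 12.
Total = 17×45 + 15×45 + 12×35 = 1860.

1860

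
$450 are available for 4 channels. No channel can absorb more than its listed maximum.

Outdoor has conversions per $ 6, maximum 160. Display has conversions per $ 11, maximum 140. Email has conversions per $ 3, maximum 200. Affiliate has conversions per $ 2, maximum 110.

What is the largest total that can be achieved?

2950

Rank by conversions per $: Display 11 > Outdoor 6 > Email 3 > Affiliate 2.
Display: +140 to 140 (cap) — 310 left.
Give Outdoor 160 to hit its cap of 160 — 150 left.
Email: +150 (room for 200) → 150. Pool exhausted.
Total = 6×160 + 11×140 + 3×150 = 2950.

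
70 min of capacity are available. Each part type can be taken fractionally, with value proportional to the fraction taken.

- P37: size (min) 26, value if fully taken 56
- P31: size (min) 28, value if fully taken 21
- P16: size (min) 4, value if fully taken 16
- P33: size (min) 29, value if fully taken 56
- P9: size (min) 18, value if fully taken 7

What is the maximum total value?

136.25

Sort by value density: P16 16/4≈4, P37 56/26≈2.15, P33 56/29≈1.93, P31 21/28≈0.75, P9 7/18≈0.389.
All 4 min of P16 fit (value 16) — 66 remain.
P37: take in full, 26 min for value 56 — 40 left.
All 29 min of P33 fit (value 56) — 11 remain.
Only 11 min remain; take 11/28 of P31 for value 21×11/28 = 8.25.
Total value = 136.25.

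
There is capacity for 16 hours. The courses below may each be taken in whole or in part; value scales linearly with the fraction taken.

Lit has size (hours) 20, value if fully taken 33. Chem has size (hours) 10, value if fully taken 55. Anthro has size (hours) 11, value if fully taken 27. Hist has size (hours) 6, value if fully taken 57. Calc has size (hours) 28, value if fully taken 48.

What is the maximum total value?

112

Rank by value-to-size ratio: Hist 57/6≈9.5, Chem 55/10≈5.5, Anthro 27/11≈2.45, Calc 48/28≈1.71, Lit 33/20≈1.65.
Take all of Hist (6 hours, value 57) ; 10 hours left.
All 10 hours of Chem fit (value 55) ; 0 remain.
Total value = 112.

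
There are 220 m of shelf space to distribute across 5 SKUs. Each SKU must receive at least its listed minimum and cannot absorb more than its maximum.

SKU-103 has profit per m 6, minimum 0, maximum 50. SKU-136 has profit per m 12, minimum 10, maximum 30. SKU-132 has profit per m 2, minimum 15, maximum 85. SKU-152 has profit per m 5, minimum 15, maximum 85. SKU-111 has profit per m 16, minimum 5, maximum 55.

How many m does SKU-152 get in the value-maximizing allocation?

70

Meeting every minimum uses 0+10+15+15+5 = 45 m, leaving 175.
Highest profit per m first: SKU-111 16 > SKU-136 12 > SKU-103 6 > SKU-152 5 > SKU-132 2.
SKU-111: +50 to 55 (cap) ; 125 left.
SKU-136: +20 to 30 (cap) ; 105 left.
SKU-103: +50 to 50 (cap) ; 55 left.
Only 55 left; SKU-152 takes them to reach 70.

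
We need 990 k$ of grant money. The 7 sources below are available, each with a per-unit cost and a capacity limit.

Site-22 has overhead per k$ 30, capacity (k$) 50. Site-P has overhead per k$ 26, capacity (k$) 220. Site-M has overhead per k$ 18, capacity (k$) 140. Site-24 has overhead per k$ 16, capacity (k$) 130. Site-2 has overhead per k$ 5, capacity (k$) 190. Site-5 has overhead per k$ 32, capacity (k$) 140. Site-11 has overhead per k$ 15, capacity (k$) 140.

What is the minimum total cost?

Use sources in increasing cost order.
Site-2 (5): use full 190 → 800 k$ to go.
Site-11 at 15: take all 140 k$ → 660 still needed.
Site-24 (16): use full 130 → 530 k$ to go.
Site-M at 18: take all 140 k$ → 390 still needed.
Site-P at 26: take all 220 k$ → 170 still needed.
Take 50 from Site-22 at 30 → need 120 more.
Site-5 at 32: take 120 of its 140 → requirement met.
Cost = 190×5 + 140×15 + 130×16 + 140×18 + 220×26 + 50×30 + 120×32 = 18710.

18710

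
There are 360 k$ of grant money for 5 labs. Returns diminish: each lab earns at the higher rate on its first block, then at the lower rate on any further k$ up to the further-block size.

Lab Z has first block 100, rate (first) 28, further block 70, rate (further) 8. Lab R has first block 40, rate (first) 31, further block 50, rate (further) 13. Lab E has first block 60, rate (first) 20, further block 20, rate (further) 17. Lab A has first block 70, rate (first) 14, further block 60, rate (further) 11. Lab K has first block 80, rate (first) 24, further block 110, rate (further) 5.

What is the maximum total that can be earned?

8340

Treat each block as its own option and order by rate: Lab R/T1 31 > Lab Z/T1 28 > Lab K/T1 24 > Lab E/T1 20 > Lab E/T2 17 > Lab A/T1 14 > Lab R/T2 13 > Lab A/T2 11 > Lab Z/T2 8 > Lab K/T2 5.
Lab R/T1 (31): +40 ; 320 left.
Lab Z/T1 (28): +100 ; 220 left.
Lab K T1 at 24: fill all 80 ; 140 left.
Fill Lab E T1 block (60 at 20) ; 80 left.
Fill Lab E T2 block (20 at 17) ; 60 left.
Lab A/T1: +60 of 70 at 14; pool empty.
Total = 31×40 + 28×100 + 24×80 + 20×60 + 17×20 + 14×60 = 8340.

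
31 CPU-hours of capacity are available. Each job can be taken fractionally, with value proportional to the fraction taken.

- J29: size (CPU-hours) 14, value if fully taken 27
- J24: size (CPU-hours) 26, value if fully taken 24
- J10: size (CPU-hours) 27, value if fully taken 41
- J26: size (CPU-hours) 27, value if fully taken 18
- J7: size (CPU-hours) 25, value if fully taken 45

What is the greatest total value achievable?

Rank by value-to-size ratio: J29 27/14≈1.93, J7 45/25≈1.8, J10 41/27≈1.52, J24 24/26≈0.923, J26 18/27≈0.667.
J29: take in full, 14 CPU-hours for value 27 → 17 left.
Fill the last 17 CPU-hours with part of J7: 17/25 of it earns 30.6.
Total value = 57.6.

57.6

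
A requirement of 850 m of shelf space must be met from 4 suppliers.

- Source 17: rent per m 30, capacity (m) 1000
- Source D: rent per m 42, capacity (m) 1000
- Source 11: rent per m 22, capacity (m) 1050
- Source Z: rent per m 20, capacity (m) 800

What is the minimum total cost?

17100

Cheapest first:
Take 800 from Source Z at 20 — need 50 more.
Source 11 (22): take the remaining 50 — done.
Source 17, Source D: unused.
Cost = 800×20 + 50×22 = 17100.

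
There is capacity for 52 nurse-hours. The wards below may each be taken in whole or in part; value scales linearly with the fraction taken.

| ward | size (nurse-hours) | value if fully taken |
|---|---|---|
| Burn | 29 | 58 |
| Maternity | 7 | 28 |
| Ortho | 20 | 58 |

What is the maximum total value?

Sort by value density: Maternity 28/7≈4, Ortho 58/20≈2.9, Burn 58/29≈2.
Maternity: take in full, 7 nurse-hours for value 28 ; 45 left.
All 20 nurse-hours of Ortho fit (value 58) ; 25 remain.
Only 25 nurse-hours remain; take 25/29 of Burn for value 58×25/29 = 50.
Total value = 136.

136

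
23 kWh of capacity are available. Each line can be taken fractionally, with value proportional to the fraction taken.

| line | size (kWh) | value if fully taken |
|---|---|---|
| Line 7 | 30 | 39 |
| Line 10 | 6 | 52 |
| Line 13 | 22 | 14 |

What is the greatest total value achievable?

74.1

Sort by value density: Line 10 52/6≈8.67, Line 7 39/30≈1.3, Line 13 14/22≈0.636.
Take all of Line 10 (6 kWh, value 52) → 17 kWh left.
17 kWh left: a 17/30 share of Line 7 gives 39×17/30 = 22.1.
Total value = 74.1.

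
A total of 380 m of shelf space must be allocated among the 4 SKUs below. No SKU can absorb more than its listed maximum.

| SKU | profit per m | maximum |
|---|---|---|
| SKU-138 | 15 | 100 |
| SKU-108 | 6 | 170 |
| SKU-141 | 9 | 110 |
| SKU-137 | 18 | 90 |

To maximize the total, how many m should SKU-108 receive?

Highest profit per m first: SKU-137 18 > SKU-138 15 > SKU-141 9 > SKU-108 6.
Give SKU-137 90 to hit its cap of 90 ; 290 left.
SKU-138 takes 100 to reach its cap of 100 ; 190 left.
Give SKU-141 110 to hit its cap of 110 ; 80 left.
SKU-108: +80 (room for 170) → 80. Pool exhausted.

80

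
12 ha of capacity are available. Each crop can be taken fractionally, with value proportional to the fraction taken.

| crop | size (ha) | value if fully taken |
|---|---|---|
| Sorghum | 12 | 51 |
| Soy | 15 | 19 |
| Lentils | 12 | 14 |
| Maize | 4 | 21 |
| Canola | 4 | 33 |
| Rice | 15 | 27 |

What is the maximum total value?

71

Rank by value-to-size ratio: Canola 33/4≈8.25, Maize 21/4≈5.25, Sorghum 51/12≈4.25, Rice 27/15≈1.8, Soy 19/15≈1.27, Lentils 14/12≈1.17.
Take all of Canola (4 ha, value 33) ; 8 ha left.
All 4 ha of Maize fit (value 21) ; 4 remain.
4 ha left: a 4/12 share of Sorghum gives 51×4/12 = 17.
Total value = 71.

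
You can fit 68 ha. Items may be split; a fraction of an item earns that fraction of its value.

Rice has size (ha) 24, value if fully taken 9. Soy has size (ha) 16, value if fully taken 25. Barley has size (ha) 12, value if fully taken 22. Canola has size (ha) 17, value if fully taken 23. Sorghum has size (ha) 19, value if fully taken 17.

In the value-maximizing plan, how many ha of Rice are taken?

4

Rank by value-to-size ratio: Barley 22/12≈1.83, Soy 25/16≈1.56, Canola 23/17≈1.35, Sorghum 17/19≈0.895, Rice 9/24≈0.375.
Barley: take in full, 12 ha for value 22 ; 56 left.
Soy: take in full, 16 ha for value 25 ; 40 left.
All 17 ha of Canola fit (value 23) ; 23 remain.
Take all of Sorghum (19 ha, value 17) ; 4 ha left.
Fill the last 4 ha with part of Rice: 4/24 of it earns 1.5.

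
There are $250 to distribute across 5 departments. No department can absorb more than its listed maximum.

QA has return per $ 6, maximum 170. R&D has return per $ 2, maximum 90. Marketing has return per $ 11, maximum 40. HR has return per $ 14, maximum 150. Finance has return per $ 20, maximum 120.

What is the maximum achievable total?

Highest return per $ first: Finance 20 > HR 14 > Marketing 11 > QA 6 > R&D 2.
Give Finance 120 to hit its cap of 120 — 130 left.
Only 130 left; HR takes them to reach 130.
Total = 14×130 + 20×120 = 4220.

4220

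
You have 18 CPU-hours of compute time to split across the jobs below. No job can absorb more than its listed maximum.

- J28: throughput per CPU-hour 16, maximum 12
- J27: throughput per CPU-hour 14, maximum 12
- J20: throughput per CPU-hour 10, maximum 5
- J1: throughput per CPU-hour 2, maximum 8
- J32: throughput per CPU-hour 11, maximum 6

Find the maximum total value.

276

Rank by throughput per CPU-hour: J28 16 > J27 14 > J32 11 > J20 10 > J1 2.
Give J28 12 to hit its cap of 12 → 6 left.
Only 6 left; J27 takes them to reach 6.
Total = 16×12 + 14×6 = 276.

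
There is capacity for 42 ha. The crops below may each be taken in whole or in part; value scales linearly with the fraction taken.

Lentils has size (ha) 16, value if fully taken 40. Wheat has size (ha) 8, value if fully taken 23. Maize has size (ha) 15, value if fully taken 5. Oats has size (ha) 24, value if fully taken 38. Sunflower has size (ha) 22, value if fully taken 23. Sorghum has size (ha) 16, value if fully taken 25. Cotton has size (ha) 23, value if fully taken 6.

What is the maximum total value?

91.5

Sort by value density: Wheat 23/8≈2.88, Lentils 40/16≈2.5, Oats 38/24≈1.58, Sorghum 25/16≈1.56, Sunflower 23/22≈1.05, Maize 5/15≈0.333, Cotton 6/23≈0.261.
All 8 ha of Wheat fit (value 23) → 34 remain.
Take all of Lentils (16 ha, value 40) → 18 ha left.
18 ha left: a 18/24 share of Oats gives 38×18/24 = 28.5.
Total value = 91.5.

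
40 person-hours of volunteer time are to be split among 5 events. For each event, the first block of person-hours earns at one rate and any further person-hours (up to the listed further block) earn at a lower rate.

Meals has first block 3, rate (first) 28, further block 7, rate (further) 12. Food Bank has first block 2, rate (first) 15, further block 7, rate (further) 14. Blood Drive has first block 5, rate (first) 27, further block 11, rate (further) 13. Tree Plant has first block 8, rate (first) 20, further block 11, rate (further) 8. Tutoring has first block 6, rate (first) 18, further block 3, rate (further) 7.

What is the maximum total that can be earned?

732

Treat each block as its own option and order by rate: Meals/first 28 > Blood Drive/first 27 > Tree Plant/first 20 > Tutoring/first 18 > Food Bank/first 15 > Food Bank/second 14 > Blood Drive/second 13 > Meals/second 12 > Tree Plant/second 8 > Tutoring/second 7.
Meals first at 28: fill all 3 → 37 left.
Blood Drive/first (27): +5 → 32 left.
Fill Tree Plant first block (8 at 20) → 24 left.
Tutoring/first (18): +6 → 18 left.
Food Bank first at 15: fill all 2 → 16 left.
Food Bank/second (14): +7 → 9 left.
Blood Drive second at 13: only 9 left, fill 9.
Total = 28×3 + 27×5 + 20×8 + 18×6 + 15×2 + 14×7 + 13×9 = 732.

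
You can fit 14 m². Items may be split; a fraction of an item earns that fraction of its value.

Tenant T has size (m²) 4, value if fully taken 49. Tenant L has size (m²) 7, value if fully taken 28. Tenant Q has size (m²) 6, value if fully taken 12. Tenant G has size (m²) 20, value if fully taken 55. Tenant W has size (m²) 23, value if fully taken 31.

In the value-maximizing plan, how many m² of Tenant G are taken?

3

Rank by value-to-size ratio: Tenant T 49/4≈12.2, Tenant L 28/7≈4, Tenant G 55/20≈2.75, Tenant Q 12/6≈2, Tenant W 31/23≈1.35.
All 4 m² of Tenant T fit (value 49) — 10 remain.
All 7 m² of Tenant L fit (value 28) — 3 remain.
Only 3 m² remain; take 3/20 of Tenant G for value 55×3/20 = 8.25.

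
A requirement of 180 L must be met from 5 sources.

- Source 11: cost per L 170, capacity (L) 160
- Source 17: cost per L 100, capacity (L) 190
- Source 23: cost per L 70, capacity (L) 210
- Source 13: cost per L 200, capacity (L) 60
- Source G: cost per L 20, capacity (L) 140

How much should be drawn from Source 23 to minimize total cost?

Fill from the cheapest source first.
Source G at 20: take all 140 L → 40 still needed.
Take 40 from Source 23 at 70 to finish.
Source 17, Source 11, Source 13: unused.

40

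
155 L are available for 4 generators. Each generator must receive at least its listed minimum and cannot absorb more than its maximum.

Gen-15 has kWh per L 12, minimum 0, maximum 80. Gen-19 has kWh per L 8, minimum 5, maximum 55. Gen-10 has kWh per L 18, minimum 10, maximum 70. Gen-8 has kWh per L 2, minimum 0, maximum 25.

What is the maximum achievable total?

2260

Meeting every minimum uses 0+5+10+0 = 15 L, leaving 140.
Rank by kWh per L: Gen-10 18 > Gen-15 12 > Gen-19 8 > Gen-8 2.
Give Gen-10 60 more to hit its cap of 70 ; 80 left.
Gen-15 takes 80 more to reach its cap of 80 ; 0 left.
Total = 12×80 + 8×5 + 18×70 = 2260.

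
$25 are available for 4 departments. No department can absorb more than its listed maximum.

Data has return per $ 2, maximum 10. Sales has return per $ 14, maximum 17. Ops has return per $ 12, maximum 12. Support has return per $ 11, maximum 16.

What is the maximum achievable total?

334

Highest return per $ first: Sales 14 > Ops 12 > Support 11 > Data 2.
Sales takes 17 to reach its cap of 17 ; 8 left.
Ops has room for 12 but only 8 remain, so it gets 8.
Total = 14×17 + 12×8 = 334.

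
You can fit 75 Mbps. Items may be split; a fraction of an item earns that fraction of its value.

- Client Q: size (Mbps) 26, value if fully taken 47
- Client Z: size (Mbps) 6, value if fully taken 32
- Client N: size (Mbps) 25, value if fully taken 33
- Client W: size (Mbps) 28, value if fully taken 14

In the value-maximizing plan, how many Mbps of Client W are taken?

18

Best value per unit of size first: Client Z 32/6≈5.33, Client Q 47/26≈1.81, Client N 33/25≈1.32, Client W 14/28≈0.5.
Take all of Client Z (6 Mbps, value 32) ; 69 Mbps left.
All 26 Mbps of Client Q fit (value 47) ; 43 remain.
Client N: take in full, 25 Mbps for value 33 ; 18 left.
Fill the last 18 Mbps with part of Client W: 18/28 of it earns 9.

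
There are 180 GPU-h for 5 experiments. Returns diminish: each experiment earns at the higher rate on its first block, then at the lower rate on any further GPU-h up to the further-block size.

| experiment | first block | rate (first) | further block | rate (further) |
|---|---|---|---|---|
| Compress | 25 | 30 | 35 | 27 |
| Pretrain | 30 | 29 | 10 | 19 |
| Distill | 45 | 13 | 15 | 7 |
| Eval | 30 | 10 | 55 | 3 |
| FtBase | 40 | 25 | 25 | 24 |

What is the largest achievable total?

Rank every tier by rate: Compress/first 30 > Pretrain/first 29 > Compress/second 27 > FtBase/first 25 > FtBase/second 24 > Pretrain/second 19 > Distill/first 13 > Eval/first 10 > Distill/second 7 > Eval/second 3.
Compress first at 30: fill all 25 → 155 left.
Fill Pretrain first block (30 at 29) → 125 left.
Compress/second (27): +35 → 90 left.
FtBase/first (25): +40 → 50 left.
FtBase/second (24): +25 → 25 left.
Pretrain second at 19: fill all 10 → 15 left.
Distill/first: +15 of 45 at 13; pool empty.
Total = 30×25 + 29×30 + 27×35 + 25×40 + 24×25 + 19×10 + 13×15 = 4550.

4550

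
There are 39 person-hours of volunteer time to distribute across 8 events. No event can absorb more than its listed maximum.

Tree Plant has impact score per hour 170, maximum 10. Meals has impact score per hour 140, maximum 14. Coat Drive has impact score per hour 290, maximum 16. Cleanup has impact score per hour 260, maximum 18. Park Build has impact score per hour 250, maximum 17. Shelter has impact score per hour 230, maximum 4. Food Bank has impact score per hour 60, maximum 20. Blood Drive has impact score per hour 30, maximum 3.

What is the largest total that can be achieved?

10570

Order the events by impact score per hour: Coat Drive 290 > Cleanup 260 > Park Build 250 > Shelter 230 > Tree Plant 170 > Meals 140 > Food Bank 60 > Blood Drive 30.
Give Coat Drive 16 to hit its cap of 16 ; 23 left.
Cleanup: +18 to 18 (cap) ; 5 left.
Only 5 left; Park Build takes them to reach 5.
Total = 290×16 + 260×18 + 250×5 = 10570.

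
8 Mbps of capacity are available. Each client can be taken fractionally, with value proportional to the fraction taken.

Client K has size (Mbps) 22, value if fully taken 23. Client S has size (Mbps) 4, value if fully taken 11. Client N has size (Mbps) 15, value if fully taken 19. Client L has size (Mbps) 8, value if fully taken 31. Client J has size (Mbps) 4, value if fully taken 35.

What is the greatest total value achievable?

50.5

Rank by value-to-size ratio: Client J 35/4≈8.75, Client L 31/8≈3.88, Client S 11/4≈2.75, Client N 19/15≈1.27, Client K 23/22≈1.05.
All 4 Mbps of Client J fit (value 35) → 4 remain.
Fill the last 4 Mbps with part of Client L: 4/8 of it earns 15.5.
Total value = 50.5.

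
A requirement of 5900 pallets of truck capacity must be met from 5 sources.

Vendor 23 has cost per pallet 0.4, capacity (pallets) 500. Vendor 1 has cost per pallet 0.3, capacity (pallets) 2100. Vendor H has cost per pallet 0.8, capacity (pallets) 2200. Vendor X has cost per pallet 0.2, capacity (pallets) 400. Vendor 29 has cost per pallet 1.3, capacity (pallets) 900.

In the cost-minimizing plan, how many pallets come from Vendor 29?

Use sources in increasing cost order.
Take 400 from Vendor X at 0.2 — need 5500 more.
Take 2100 from Vendor 1 at 0.3 — need 3400 more.
Take 500 from Vendor 23 at 0.4 — need 2900 more.
Vendor H (0.8): use full 2200 — 700 pallets to go.
Take 700 from Vendor 29 at 1.3 to finish.

700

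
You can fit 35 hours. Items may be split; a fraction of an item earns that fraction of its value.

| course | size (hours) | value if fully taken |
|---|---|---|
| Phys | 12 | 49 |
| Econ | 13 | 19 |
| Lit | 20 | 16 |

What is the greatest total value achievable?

Best value per unit of size first: Phys 49/12≈4.08, Econ 19/13≈1.46, Lit 16/20≈0.8.
All 12 hours of Phys fit (value 49) ; 23 remain.
All 13 hours of Econ fit (value 19) ; 10 remain.
Fill the last 10 hours with part of Lit: 10/20 of it earns 8.
Total value = 76.

76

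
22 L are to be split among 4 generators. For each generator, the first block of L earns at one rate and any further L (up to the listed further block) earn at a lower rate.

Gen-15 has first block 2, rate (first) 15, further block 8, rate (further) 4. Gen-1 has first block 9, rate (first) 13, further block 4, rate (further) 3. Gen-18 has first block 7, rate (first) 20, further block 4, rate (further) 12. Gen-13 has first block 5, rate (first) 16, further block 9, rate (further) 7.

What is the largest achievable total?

354

Order all 8 blocks by rate: Gen-18/T1 20 > Gen-13/T1 16 > Gen-15/T1 15 > Gen-1/T1 13 > Gen-18/T2 12 > Gen-13/T2 7 > Gen-15/T2 4 > Gen-1/T2 3.
Fill Gen-18 T1 block (7 at 20) → 15 left.
Gen-13/T1 (16): +5 → 10 left.
Fill Gen-15 T1 block (2 at 15) → 8 left.
8 remain; put them into Gen-1 T1 at 13.
Total = 20×7 + 16×5 + 15×2 + 13×8 = 354.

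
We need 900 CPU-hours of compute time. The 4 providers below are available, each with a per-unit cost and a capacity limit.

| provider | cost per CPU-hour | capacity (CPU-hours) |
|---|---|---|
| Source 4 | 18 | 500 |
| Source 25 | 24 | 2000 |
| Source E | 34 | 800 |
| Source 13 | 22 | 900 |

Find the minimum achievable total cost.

17800

Cheapest first:
Source 4 (18): use full 500 ; 400 CPU-hours to go.
Source 13 (22): take the remaining 400 ; done.
Source 25, Source E: unused.
Cost = 500×18 + 400×22 = 17800.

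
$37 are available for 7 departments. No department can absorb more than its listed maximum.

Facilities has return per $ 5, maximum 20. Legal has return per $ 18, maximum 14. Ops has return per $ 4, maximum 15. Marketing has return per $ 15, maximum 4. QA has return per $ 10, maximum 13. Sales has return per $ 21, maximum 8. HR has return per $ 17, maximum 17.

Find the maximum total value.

675

Rank by return per $: Sales 21 > Legal 18 > HR 17 > Marketing 15 > QA 10 > Facilities 5 > Ops 4.
Sales takes 8 to reach its cap of 8 ; 29 left.
Legal takes 14 to reach its cap of 14 ; 15 left.
Only 15 left; HR takes them to reach 15.
Total = 18×14 + 21×8 + 17×15 = 675.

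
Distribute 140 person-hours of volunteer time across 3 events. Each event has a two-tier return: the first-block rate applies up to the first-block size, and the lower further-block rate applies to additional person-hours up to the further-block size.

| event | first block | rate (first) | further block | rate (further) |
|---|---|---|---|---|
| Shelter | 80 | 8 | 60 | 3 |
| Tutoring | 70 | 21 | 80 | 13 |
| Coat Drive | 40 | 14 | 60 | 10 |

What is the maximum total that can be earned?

Rank every tier by rate: Tutoring/tier1 21 > Coat Drive/tier1 14 > Tutoring/tier2 13 > Coat Drive/tier2 10 > Shelter/tier1 8 > Shelter/tier2 3.
Tutoring/tier1 (21): +70 → 70 left.
Coat Drive tier1 at 14: fill all 40 → 30 left.
Tutoring/tier2: +30 of 80 at 13; pool empty.
Total = 21×70 + 14×40 + 13×30 = 2420.

2420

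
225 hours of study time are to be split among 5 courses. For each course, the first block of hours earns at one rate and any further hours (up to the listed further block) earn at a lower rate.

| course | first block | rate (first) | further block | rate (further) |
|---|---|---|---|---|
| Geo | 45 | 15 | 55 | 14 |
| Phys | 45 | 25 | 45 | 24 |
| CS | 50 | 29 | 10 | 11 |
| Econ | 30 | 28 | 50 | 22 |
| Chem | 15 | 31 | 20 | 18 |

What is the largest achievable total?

Treat each block as its own option and order by rate: Chem/T1 31 > CS/T1 29 > Econ/T1 28 > Phys/T1 25 > Phys/T2 24 > Econ/T2 22 > Chem/T2 18 > Geo/T1 15 > Geo/T2 14 > CS/T2 11.
Chem/T1 (31): +15 — 210 left.
CS T1 at 29: fill all 50 — 160 left.
Econ T1 at 28: fill all 30 — 130 left.
Phys T1 at 25: fill all 45 — 85 left.
Phys T2 at 24: fill all 45 — 40 left.
Econ T2 at 22: only 40 left, fill 40.
Total = 31×15 + 29×50 + 28×30 + 25×45 + 24×45 + 22×40 = 5840.

5840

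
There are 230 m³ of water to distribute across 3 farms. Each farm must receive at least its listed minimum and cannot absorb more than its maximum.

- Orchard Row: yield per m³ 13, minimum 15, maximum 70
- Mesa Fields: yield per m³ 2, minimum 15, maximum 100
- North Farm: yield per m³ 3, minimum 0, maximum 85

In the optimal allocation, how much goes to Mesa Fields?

Meeting every minimum uses 15+15+0 = 30 m³, leaving 200.
Rank by yield per m³: Orchard Row 13 > North Farm 3 > Mesa Fields 2.
Give Orchard Row 55 more to hit its cap of 70 ; 145 left.
North Farm takes 85 more to reach its cap of 85 ; 60 left.
Mesa Fields: +60 (room for 85) → 75. Pool exhausted.

75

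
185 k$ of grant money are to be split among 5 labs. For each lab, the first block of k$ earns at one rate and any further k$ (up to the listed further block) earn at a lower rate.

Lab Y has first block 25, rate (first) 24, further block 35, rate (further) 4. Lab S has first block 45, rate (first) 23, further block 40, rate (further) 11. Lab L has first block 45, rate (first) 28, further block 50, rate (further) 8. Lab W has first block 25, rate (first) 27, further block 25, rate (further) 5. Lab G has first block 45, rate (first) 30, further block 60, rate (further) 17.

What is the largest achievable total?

Treat each block as its own option and order by rate: Lab G/first 30 > Lab L/first 28 > Lab W/first 27 > Lab Y/first 24 > Lab S/first 23 > Lab G/second 17 > Lab S/second 11 > Lab L/second 8 > Lab W/second 5 > Lab Y/second 4.
Lab G first at 30: fill all 45 ; 140 left.
Fill Lab L first block (45 at 28) ; 95 left.
Lab W/first (27): +25 ; 70 left.
Lab Y/first (24): +25 ; 45 left.
Fill Lab S first block (45 at 23) ; 0 left.
Total = 30×45 + 28×45 + 27×25 + 24×25 + 23×45 = 4920.

4920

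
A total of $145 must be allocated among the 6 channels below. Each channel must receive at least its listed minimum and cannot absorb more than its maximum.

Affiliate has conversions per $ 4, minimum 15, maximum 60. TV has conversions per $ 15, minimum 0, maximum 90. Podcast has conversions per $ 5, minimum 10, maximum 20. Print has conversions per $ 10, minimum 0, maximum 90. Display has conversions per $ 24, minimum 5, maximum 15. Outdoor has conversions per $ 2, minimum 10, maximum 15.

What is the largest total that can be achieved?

Meeting every minimum uses 15+0+10+0+5+10 = 40 $, leaving 105.
Rank by conversions per $: Display 24 > TV 15 > Print 10 > Podcast 5 > Affiliate 4 > Outdoor 2.
Give Display 10 more to hit its cap of 15 → 95 left.
TV takes 90 more to reach its cap of 90 → 5 left.
Print has room for 90 more but only 5 remain, so it gets 5.
Total = 4×15 + 15×90 + 5×10 + 10×5 + 24×15 + 2×10 = 1890.

1890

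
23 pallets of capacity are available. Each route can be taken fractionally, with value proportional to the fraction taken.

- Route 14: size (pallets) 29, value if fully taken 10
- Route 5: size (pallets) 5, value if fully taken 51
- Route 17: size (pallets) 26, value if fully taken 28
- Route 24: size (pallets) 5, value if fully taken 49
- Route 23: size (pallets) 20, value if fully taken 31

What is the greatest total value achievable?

Best value per unit of size first: Route 5 51/5≈10.2, Route 24 49/5≈9.8, Route 23 31/20≈1.55, Route 17 28/26≈1.08, Route 14 10/29≈0.345.
Route 5: take in full, 5 pallets for value 51 → 18 left.
Take all of Route 24 (5 pallets, value 49) → 13 pallets left.
13 pallets left: a 13/20 share of Route 23 gives 31×13/20 = 20.15.
Total value = 120.15.

120.15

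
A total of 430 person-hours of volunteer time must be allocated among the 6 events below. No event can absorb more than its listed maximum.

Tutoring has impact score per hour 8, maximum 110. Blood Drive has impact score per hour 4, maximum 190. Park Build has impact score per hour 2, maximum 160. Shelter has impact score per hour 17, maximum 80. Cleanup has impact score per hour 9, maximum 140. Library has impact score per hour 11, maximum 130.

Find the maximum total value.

4690

Rank by impact score per hour: Shelter 17 > Library 11 > Cleanup 9 > Tutoring 8 > Blood Drive 4 > Park Build 2.
Shelter: +80 to 80 (cap) — 350 left.
Library takes 130 to reach its cap of 130 — 220 left.
Cleanup: +140 to 140 (cap) — 80 left.
Tutoring: +80 (room for 110) → 80. Pool exhausted.
Total = 8×80 + 17×80 + 9×140 + 11×130 = 4690.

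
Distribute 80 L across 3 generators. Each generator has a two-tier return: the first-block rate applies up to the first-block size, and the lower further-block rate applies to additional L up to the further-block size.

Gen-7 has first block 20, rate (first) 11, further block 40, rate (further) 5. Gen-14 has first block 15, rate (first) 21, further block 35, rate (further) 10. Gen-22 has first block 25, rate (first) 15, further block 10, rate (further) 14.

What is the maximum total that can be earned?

Treat each block as its own option and order by rate: Gen-14/tier1 21 > Gen-22/tier1 15 > Gen-22/tier2 14 > Gen-7/tier1 11 > Gen-14/tier2 10 > Gen-7/tier2 5.
Gen-14 tier1 at 21: fill all 15 → 65 left.
Gen-22/tier1 (15): +25 → 40 left.
Fill Gen-22 tier2 block (10 at 14) → 30 left.
Gen-7/tier1 (11): +20 → 10 left.
Gen-14 tier2 at 10: only 10 left, fill 10.
Total = 21×15 + 15×25 + 14×10 + 11×20 + 10×10 = 1150.

1150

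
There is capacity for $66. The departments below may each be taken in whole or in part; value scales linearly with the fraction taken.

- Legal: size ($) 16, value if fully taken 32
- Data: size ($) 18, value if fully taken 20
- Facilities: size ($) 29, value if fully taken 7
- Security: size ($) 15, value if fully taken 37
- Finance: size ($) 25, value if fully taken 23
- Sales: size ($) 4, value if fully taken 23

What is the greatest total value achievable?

Best value per unit of size first: Sales 23/4≈5.75, Security 37/15≈2.47, Legal 32/16≈2, Data 20/18≈1.11, Finance 23/25≈0.92, Facilities 7/29≈0.241.
All 4 $ of Sales fit (value 23) → 62 remain.
Take all of Security (15 $, value 37) → 47 $ left.
All 16 $ of Legal fit (value 32) → 31 remain.
Data: take in full, 18 $ for value 20 → 13 left.
Fill the last 13 $ with part of Finance: 13/25 of it earns 11.96.
Total value = 123.96.

123.96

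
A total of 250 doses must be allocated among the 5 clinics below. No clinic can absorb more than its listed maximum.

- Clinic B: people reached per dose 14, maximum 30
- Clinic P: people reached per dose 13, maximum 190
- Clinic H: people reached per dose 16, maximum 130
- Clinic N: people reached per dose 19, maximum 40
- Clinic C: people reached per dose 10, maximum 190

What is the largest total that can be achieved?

3910

Highest people reached per dose first: Clinic N 19 > Clinic H 16 > Clinic B 14 > Clinic P 13 > Clinic C 10.
Give Clinic N 40 to hit its cap of 40 — 210 left.
Clinic H: +130 to 130 (cap) — 80 left.
Clinic B takes 30 to reach its cap of 30 — 50 left.
Only 50 left; Clinic P takes them to reach 50.
Total = 14×30 + 13×50 + 16×130 + 19×40 = 3910.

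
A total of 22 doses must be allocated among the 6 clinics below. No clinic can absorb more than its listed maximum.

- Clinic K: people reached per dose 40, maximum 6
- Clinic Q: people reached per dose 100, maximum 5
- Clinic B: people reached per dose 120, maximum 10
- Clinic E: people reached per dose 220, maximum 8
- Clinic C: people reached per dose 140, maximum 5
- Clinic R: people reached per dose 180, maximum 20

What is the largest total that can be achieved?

4280

Highest people reached per dose first: Clinic E 220 > Clinic R 180 > Clinic C 140 > Clinic B 120 > Clinic Q 100 > Clinic K 40.
Clinic E takes 8 to reach its cap of 8 — 14 left.
Only 14 left; Clinic R takes them to reach 14.
Total = 220×8 + 180×14 = 4280.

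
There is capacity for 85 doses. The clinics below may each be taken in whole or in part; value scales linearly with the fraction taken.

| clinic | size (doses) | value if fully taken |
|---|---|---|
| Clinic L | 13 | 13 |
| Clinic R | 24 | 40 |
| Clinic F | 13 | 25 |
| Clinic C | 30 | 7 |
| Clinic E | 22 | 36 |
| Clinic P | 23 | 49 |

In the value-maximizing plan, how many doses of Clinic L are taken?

Sort by value density: Clinic P 49/23≈2.13, Clinic F 25/13≈1.92, Clinic R 40/24≈1.67, Clinic E 36/22≈1.64, Clinic L 13/13≈1, Clinic C 7/30≈0.233.
All 23 doses of Clinic P fit (value 49) — 62 remain.
Take all of Clinic F (13 doses, value 25) — 49 doses left.
Take all of Clinic R (24 doses, value 40) — 25 doses left.
Clinic E: take in full, 22 doses for value 36 — 3 left.
Fill the last 3 doses with part of Clinic L: 3/13 of it earns 3.

3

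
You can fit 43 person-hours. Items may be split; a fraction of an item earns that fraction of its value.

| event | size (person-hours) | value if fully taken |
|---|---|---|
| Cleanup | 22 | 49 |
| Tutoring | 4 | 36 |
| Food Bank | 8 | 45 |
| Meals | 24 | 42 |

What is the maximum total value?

Sort by value density: Tutoring 36/4≈9, Food Bank 45/8≈5.62, Cleanup 49/22≈2.23, Meals 42/24≈1.75.
Tutoring: take in full, 4 person-hours for value 36 → 39 left.
All 8 person-hours of Food Bank fit (value 45) → 31 remain.
All 22 person-hours of Cleanup fit (value 49) → 9 remain.
Only 9 person-hours remain; take 9/24 of Meals for value 42×9/24 = 15.75.
Total value = 145.75.

145.75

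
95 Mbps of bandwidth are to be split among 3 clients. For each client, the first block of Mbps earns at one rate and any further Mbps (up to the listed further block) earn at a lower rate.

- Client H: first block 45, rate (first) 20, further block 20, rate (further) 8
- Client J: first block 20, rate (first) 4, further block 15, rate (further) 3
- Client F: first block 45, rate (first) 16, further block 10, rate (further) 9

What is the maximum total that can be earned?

Rank every tier by rate: Client H/first 20 > Client F/first 16 > Client F/second 9 > Client H/second 8 > Client J/first 4 > Client J/second 3.
Client H first at 20: fill all 45 ; 50 left.
Client F/first (16): +45 ; 5 left.
Client F/second: +5 of 10 at 9; pool empty.
Total = 20×45 + 16×45 + 9×5 = 1665.

1665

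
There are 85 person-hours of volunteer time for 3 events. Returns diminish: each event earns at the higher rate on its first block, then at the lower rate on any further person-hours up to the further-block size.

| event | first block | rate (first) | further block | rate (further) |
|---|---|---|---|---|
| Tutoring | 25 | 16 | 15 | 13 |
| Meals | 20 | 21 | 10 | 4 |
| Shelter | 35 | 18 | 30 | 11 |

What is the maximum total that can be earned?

Rank every tier by rate: Meals/T1 21 > Shelter/T1 18 > Tutoring/T1 16 > Tutoring/T2 13 > Shelter/T2 11 > Meals/T2 4.
Fill Meals T1 block (20 at 21) → 65 left.
Fill Shelter T1 block (35 at 18) → 30 left.
Fill Tutoring T1 block (25 at 16) → 5 left.
Tutoring/T2: +5 of 15 at 13; pool empty.
Total = 21×20 + 18×35 + 16×25 + 13×5 = 1515.

1515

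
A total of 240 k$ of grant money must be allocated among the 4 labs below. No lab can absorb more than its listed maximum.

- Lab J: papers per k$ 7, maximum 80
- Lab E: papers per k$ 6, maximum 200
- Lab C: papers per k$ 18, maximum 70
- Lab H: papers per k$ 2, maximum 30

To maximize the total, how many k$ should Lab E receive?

90

Highest papers per k$ first: Lab C 18 > Lab J 7 > Lab E 6 > Lab H 2.
Lab C takes 70 to reach its cap of 70 ; 170 left.
Lab J: +80 to 80 (cap) ; 90 left.
Lab E has room for 200 but only 90 remain, so it gets 90.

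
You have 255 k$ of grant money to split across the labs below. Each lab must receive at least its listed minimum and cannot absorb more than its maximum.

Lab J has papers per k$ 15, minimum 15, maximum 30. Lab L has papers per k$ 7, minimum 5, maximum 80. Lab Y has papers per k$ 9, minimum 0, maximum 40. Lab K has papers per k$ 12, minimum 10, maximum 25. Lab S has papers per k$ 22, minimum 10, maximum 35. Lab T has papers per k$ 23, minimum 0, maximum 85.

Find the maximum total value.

Meeting every minimum uses 15+5+0+10+10+0 = 40 k$, leaving 215.
Highest papers per k$ first: Lab T 23 > Lab S 22 > Lab J 15 > Lab K 12 > Lab Y 9 > Lab L 7.
Lab T: +85 to 85 (cap) ; 130 left.
Lab S takes 25 more to reach its cap of 35 ; 105 left.
Give Lab J 15 more to hit its cap of 30 ; 90 left.
Lab K: +15 to 25 (cap) ; 75 left.
Lab Y: +40 to 40 (cap) ; 35 left.
Lab L has room for 75 more but only 35 remain, so it gets 40.
Total = 15×30 + 7×40 + 9×40 + 12×25 + 22×35 + 23×85 = 4115.

4115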